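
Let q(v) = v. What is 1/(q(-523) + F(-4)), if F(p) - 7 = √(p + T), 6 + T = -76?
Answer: -6/3097 - I*√86/266342 ≈ -0.0019374 - 3.4818e-5*I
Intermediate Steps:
T = -82 (T = -6 - 76 = -82)
F(p) = 7 + √(-82 + p) (F(p) = 7 + √(p - 82) = 7 + √(-82 + p))
1/(q(-523) + F(-4)) = 1/(-523 + (7 + √(-82 - 4))) = 1/(-523 + (7 + √(-86))) = 1/(-523 + (7 + I*√86)) = 1/(-516 + I*√86)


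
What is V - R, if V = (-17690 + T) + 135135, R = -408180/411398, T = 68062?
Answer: 38158808483/205699 ≈ 1.8551e+5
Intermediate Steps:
R = -204090/205699 (R = -408180*1/411398 = -204090/205699 ≈ -0.99218)
V = 185507 (V = (-17690 + 68062) + 135135 = 50372 + 135135 = 185507)
V - R = 185507 - 1*(-204090/205699) = 185507 + 204090/205699 = 38158808483/205699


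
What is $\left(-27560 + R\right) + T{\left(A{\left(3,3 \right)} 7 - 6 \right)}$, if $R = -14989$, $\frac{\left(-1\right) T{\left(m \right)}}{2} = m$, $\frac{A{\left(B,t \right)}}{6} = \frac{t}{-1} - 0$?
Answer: $-42285$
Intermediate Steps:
$A{\left(B,t \right)} = - 6 t$ ($A{\left(B,t \right)} = 6 \left(\frac{t}{-1} - 0\right) = 6 \left(t \left(-1\right) + 0\right) = 6 \left(- t + 0\right) = 6 \left(- t\right) = - 6 t$)
$T{\left(m \right)} = - 2 m$
$\left(-27560 + R\right) + T{\left(A{\left(3,3 \right)} 7 - 6 \right)} = \left(-27560 - 14989\right) - 2 \left(\left(-6\right) 3 \cdot 7 - 6\right) = -42549 - 2 \left(\left(-18\right) 7 - 6\right) = -42549 - 2 \left(-126 - 6\right) = -42549 - -264 = -42549 + 264 = -42285$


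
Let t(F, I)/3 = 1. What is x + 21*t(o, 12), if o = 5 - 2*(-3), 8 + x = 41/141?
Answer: 7796/141 ≈ 55.291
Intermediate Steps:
x = -1087/141 (x = -8 + 41/141 = -1087/141 ≈ -7.7092)
o = 11 (o = 5 + 6 = 11)
t(F, I) = 3 (t(F, I) = 3*1 = 3)
x + 21*t(o, 12) = -1087/141 + 21*3 = -1087/141 + 63 = 7796/141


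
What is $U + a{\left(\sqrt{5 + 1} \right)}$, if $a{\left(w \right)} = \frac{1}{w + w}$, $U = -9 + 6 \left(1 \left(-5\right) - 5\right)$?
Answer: $-69 + \frac{\sqrt{6}}{12} \approx -68.796$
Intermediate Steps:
$U = -69$ ($U = -9 + 6 \left(-5 - 5\right) = -9 + 6 \left(-10\right) = -9 - 60 = -69$)
$a{\left(w \right)} = \frac{1}{2 w}$
$U + a{\left(\sqrt{5 + 1} \right)} = -69 + \frac{1}{2 \sqrt{5 + 1}} = -69 + \frac{1}{2 \sqrt{6}} = -69 + \frac{\frac{1}{6} \sqrt{6}}{2} = -69 + \frac{\sqrt{6}}{12}$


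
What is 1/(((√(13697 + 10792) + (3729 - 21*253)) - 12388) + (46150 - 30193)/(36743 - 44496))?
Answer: -839966788369/11736272752880728 - 180327027*√2721/11736272752880728 ≈ -7.2372e-5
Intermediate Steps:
1/(((√(13697 + 10792) + (3729 - 21*253)) - 12388) + (46150 - 30193)/(36743 - 44496)) = 1/(((√24489 + (3729 - 5313)) - 12388) + 15957/(-7753)) = 1/(((3*√2721 - 1584) - 12388) + 15957*(-1/7753)) = 1/(((-1584 + 3*√2721) - 12388) - 15957/7753) = 1/((-13972 + 3*√2721) - 15957/7753) = 1/(-108340873/7753 + 3*√2721)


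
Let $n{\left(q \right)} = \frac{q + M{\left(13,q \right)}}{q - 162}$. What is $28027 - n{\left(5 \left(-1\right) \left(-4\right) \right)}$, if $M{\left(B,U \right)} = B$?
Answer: $\frac{3979867}{142} \approx 28027.0$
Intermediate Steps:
$n{\left(q \right)} = \frac{13 + q}{-162 + q}$ ($n{\left(q \right)} = \frac{q + 13}{q - 162} = \frac{13 + q}{-162 + q}$)
$28027 - n{\left(5 \left(-1\right) \left(-4\right) \right)} = 28027 - \frac{13 + 5 \left(-1\right) \left(-4\right)}{-162 + 5 \left(-1\right) \left(-4\right)} = 28027 - \frac{13 - -20}{-162 - -20} = 28027 - \frac{13 + 20}{-162 + 20} = 28027 - \frac{1}{-142} \cdot 33 = 28027 - \left(- \frac{1}{142}\right) 33 = 28027 - - \frac{33}{142} = 28027 + \frac{33}{142} = \frac{3979867}{142}$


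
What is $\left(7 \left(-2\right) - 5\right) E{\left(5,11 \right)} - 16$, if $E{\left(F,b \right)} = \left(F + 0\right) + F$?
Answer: $-206$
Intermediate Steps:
$E{\left(F,b \right)} = 2 F$ ($E{\left(F,b \right)} = F + F = 2 F$)
$\left(7 \left(-2\right) - 5\right) E{\left(5,11 \right)} - 16 = \left(7 \left(-2\right) - 5\right) 2 \cdot 5 - 16 = \left(-14 - 5\right) 10 - 16 = \left(-19\right) 10 - 16 = -190 - 16 = -206$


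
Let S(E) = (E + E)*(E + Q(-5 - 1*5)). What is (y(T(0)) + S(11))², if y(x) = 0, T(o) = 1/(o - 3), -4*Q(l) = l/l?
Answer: 223729/4 ≈ 55932.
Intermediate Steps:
Q(l) = -¼ (Q(l) = -l/(4*l) = -¼*1 = -¼)
T(o) = 1/(-3 + o)
S(E) = 2*E*(-¼ + E) (S(E) = (E + E)*(E - ¼) = (2*E)*(-¼ + E) = 2*E*(-¼ + E))
(y(T(0)) + S(11))² = (0 + (½)*11*(-1 + 4*11))² = (0 + (½)*11*(-1 + 44))² = (0 + (½)*11*43)² = (0 + 473/2)² = (473/2)² = 223729/4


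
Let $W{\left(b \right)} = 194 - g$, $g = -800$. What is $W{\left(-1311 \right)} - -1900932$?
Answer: $1901926$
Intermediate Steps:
$W{\left(b \right)} = 994$ ($W{\left(b \right)} = 194 - -800 = 194 + 800 = 994$)
$W{\left(-1311 \right)} - -1900932 = 994 - -1900932 = 994 + 1900932 = 1901926$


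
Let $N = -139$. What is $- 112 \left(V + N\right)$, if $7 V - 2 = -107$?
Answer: $17248$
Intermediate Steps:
$V = -15$ ($V = \frac{2}{7} + \frac{1}{7} \left(-107\right) = \frac{2}{7} - \frac{107}{7} = -15$)
$- 112 \left(V + N\right) = - 112 \left(-15 - 139\right) = \left(-112\right) \left(-154\right) = 17248$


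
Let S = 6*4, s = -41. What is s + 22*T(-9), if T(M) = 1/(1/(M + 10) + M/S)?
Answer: -29/5 ≈ -5.8000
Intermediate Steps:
S = 24
T(M) = 1/(1/(10 + M) + M/24) (T(M) = 1/(1/(M + 10) + M/24) = 1/(1/(10 + M) + M*(1/24)) = 1/(1/(10 + M) + M/24))
s + 22*T(-9) = -41 + 22*(24*(10 - 9)/(24 + (-9)² + 10*(-9))) = -41 + 22*(24*1/(24 + 81 - 90)) = -41 + 22*(24*1/15) = -41 + 22*(24*(1/15)*1) = -41 + 22*(8/5) = -41 + 176/5 = -29/5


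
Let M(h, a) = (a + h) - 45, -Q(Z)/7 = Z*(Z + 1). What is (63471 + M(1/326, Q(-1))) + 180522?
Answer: 79527049/326 ≈ 2.4395e+5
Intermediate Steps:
Q(Z) = -7*Z*(1 + Z) (Q(Z) = -7*Z*(Z + 1) = -7*Z*(1 + Z))
M(h, a) = -45 + a + h
(63471 + M(1/326, Q(-1))) + 180522 = (63471 + (-45 - 7*(-1)*(1 - 1) + 1/326)) + 180522 = (63471 + (-45 - 7*(-1)*0 + 1/326)) + 180522 = (63471 + (-45 + 0 + 1/326)) + 180522 = (63471 - 14669/326) + 180522 = 20676877/326 + 180522 = 79527049/326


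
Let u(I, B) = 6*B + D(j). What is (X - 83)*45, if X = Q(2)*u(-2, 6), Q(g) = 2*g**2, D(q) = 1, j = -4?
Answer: 9585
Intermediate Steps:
u(I, B) = 1 + 6*B (u(I, B) = 6*B + 1 = 1 + 6*B)
X = 296 (X = (2*2**2)*(1 + 6*6) = (2*4)*(1 + 36) = 8*37 = 296)
(X - 83)*45 = (296 - 83)*45 = 213*45 = 9585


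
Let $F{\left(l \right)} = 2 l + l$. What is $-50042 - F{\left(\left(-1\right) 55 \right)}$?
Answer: $-49877$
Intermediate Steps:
$F{\left(l \right)} = 3 l$
$-50042 - F{\left(\left(-1\right) 55 \right)} = -50042 - 3 \left(\left(-1\right) 55\right) = -50042 - 3 \left(-55\right) = -50042 - -165 = -50042 + 165 = -49877$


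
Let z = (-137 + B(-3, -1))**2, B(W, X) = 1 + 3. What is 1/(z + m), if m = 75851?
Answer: 1/93540 ≈ 1.0691e-5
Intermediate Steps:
B(W, X) = 4
z = 17689 (z = (-137 + 4)**2 = (-133)**2 = 17689)
1/(z + m) = 1/(17689 + 75851) = 1/93540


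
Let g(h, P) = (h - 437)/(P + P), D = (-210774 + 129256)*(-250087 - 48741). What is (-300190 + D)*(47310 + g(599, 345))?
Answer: 132532501706763378/115 ≈ 1.1525e+15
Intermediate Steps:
D = 24359860904 (D = -81518*(-298828) = 24359860904)
g(h, P) = (-437 + h)/(2*P) (g(h, P) = (-437 + h)/((2*P)) = (-437 + h)*(1/(2*P)) = (-437 + h)/(2*P))
(-300190 + D)*(47310 + g(599, 345)) = (-300190 + 24359860904)*(47310 + (½)*(-437 + 599)/345) = 24359560714*(47310 + (½)*(1/345)*162) = 24359560714*(47310 + 27/115) = 24359560714*(5440677/115) = 132532501706763378/115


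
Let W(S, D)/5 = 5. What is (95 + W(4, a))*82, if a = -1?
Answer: 9840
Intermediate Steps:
W(S, D) = 25 (W(S, D) = 5*5 = 25)
(95 + W(4, a))*82 = (95 + 25)*82 = 120*82 = 9840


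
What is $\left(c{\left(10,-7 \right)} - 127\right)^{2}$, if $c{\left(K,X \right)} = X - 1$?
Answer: $18225$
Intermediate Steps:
$c{\left(K,X \right)} = -1 + X$
$\left(c{\left(10,-7 \right)} - 127\right)^{2} = \left(\left(-1 - 7\right) - 127\right)^{2} = \left(-8 - 127\right)^{2} = \left(-135\right)^{2} = 18225$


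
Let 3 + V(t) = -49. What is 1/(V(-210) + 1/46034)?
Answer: -46034/2393767 ≈ -0.019231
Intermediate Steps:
V(t) = -52 (V(t) = -3 - 49 = -52)
1/(V(-210) + 1/46034) = 1/(-52 + 1/46034) = 1/(-2393767/46034) = -46034/2393767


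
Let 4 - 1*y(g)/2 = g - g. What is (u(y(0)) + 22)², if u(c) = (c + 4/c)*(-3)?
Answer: 49/4 ≈ 12.250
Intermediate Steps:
y(g) = 8 (y(g) = 8 - 2*(g - g) = 8 - 2*0 = 8 + 0 = 8)
u(c) = -12/c - 3*c
(u(y(0)) + 22)² = ((-12/8 - 3*8) + 22)² = ((-12*⅛ - 24) + 22)² = ((-3/2 - 24) + 22)² = (-51/2 + 22)² = (-7/2)² = 49/4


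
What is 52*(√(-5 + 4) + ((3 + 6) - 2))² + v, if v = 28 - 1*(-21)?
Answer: 2545 + 728*I ≈ 2545.0 + 728.0*I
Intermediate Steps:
v = 49 (v = 28 + 21 = 49)
52*(√(-5 + 4) + ((3 + 6) - 2))² + v = 52*(√(-5 + 4) + ((3 + 6) - 2))² + 49 = 52*(√(-1) + (9 - 2))² + 49 = 52*(I + 7)² + 49 = 52*(7 + I)² + 49 = 49 + 52*(7 + I)²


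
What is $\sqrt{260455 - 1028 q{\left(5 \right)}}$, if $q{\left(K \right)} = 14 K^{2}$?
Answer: $i \sqrt{99345} \approx 315.19 i$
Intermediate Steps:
$\sqrt{260455 - 1028 q{\left(5 \right)}} = \sqrt{260455 - 1028 \cdot 14 \cdot 5^{2}} = \sqrt{260455 - 1028 \cdot 14 \cdot 25} = \sqrt{260455 - 359800} = \sqrt{-99345} = i \sqrt{99345}$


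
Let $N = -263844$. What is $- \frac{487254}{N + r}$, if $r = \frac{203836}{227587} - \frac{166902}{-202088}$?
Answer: $\frac{11205039563646312}{6067396406895311} \approx 1.8468$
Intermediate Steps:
$r = \frac{39588767521}{22996300828}$ ($r = 203836 \cdot \frac{1}{227587} - - \frac{83451}{101044} = \frac{203836}{227587} + \frac{83451}{101044} = \frac{39588767521}{22996300828} \approx 1.7215$)
$- \frac{487254}{N + r} = - \frac{487254}{-263844 + \frac{39588767521}{22996300828}} = - \frac{487254}{- \frac{6067396406895311}{22996300828}} = \left(-487254\right) \left(- \frac{22996300828}{6067396406895311}\right) = \frac{11205039563646312}{6067396406895311}$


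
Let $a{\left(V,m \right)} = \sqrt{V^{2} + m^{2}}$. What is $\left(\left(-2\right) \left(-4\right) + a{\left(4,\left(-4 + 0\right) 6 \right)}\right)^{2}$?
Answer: $656 + 64 \sqrt{37} \approx 1045.3$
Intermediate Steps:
$\left(\left(-2\right) \left(-4\right) + a{\left(4,\left(-4 + 0\right) 6 \right)}\right)^{2} = \left(\left(-2\right) \left(-4\right) + \sqrt{4^{2} + \left(\left(-4 + 0\right) 6\right)^{2}}\right)^{2} = \left(8 + \sqrt{16 + \left(\left(-4\right) 6\right)^{2}}\right)^{2} = \left(8 + \sqrt{16 + \left(-24\right)^{2}}\right)^{2} = \left(8 + \sqrt{16 + 576}\right)^{2} = \left(8 + \sqrt{592}\right)^{2} = \left(8 + 4 \sqrt{37}\right)^{2}$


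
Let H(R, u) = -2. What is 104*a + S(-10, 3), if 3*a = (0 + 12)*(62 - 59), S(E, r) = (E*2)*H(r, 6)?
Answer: 1288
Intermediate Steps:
S(E, r) = -4*E (S(E, r) = (E*2)*(-2) = (2*E)*(-2) = -4*E)
a = 12 (a = ((0 + 12)*(62 - 59))/3 = (12*3)/3 = (⅓)*36 = 12)
104*a + S(-10, 3) = 104*12 - 4*(-10) = 1248 + 40 = 1288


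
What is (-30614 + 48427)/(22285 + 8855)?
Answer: 17813/31140 ≈ 0.57203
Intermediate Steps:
(-30614 + 48427)/(22285 + 8855) = 17813/31140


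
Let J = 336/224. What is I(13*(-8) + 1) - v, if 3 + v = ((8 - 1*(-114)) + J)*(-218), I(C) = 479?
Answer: 27405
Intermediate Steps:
J = 3/2 (J = 336*(1/224) = 3/2 ≈ 1.5000)
v = -26926 (v = -3 + ((8 - 1*(-114)) + 3/2)*(-218) = -3 + ((8 + 114) + 3/2)*(-218) = -3 + (122 + 3/2)*(-218) = -3 + (247/2)*(-218) = -3 - 26923 = -26926)
I(13*(-8) + 1) - v = 479 - 1*(-26926) = 479 + 26926 = 27405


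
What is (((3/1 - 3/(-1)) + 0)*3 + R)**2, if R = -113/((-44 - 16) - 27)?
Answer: 2819041/7569 ≈ 372.45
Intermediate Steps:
R = 113/87 (R = -113/(-60 - 27) = -113/(-87) = -113*(-1/87) = 113/87 ≈ 1.2989)
(((3/1 - 3/(-1)) + 0)*3 + R)**2 = (((3/1 - 3/(-1)) + 0)*3 + 113/87)**2 = (((3*1 - 3*(-1)) + 0)*3 + 113/87)**2 = (((3 + 3) + 0)*3 + 113/87)**2 = ((6 + 0)*3 + 113/87)**2 = (6*3 + 113/87)**2 = (18 + 113/87)**2 = (1679/87)**2 = 2819041/7569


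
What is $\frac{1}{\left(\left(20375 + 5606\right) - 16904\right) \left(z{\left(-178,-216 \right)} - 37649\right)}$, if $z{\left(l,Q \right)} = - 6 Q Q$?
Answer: $- \frac{1}{2882719045} \approx -3.4689 \cdot 10^{-10}$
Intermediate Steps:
$z{\left(l,Q \right)} = - 6 Q^{2}$
$\frac{1}{\left(\left(20375 + 5606\right) - 16904\right) \left(z{\left(-178,-216 \right)} - 37649\right)} = \frac{1}{\left(\left(20375 + 5606\right) - 16904\right) \left(- 6 \left(-216\right)^{2} - 37649\right)} = \frac{1}{\left(25981 - 16904\right) \left(\left(-6\right) 46656 - 37649\right)} = \frac{1}{9077 \left(-279936 - 37649\right)} = \frac{1}{9077 \left(-317585\right)} = \frac{1}{-2882719045} = - \frac{1}{2882719045}$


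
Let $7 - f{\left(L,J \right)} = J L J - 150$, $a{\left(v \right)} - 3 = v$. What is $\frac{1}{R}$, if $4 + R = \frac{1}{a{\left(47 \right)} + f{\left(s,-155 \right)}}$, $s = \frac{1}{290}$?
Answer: $- \frac{7201}{28746} \approx -0.2505$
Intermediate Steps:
$a{\left(v \right)} = 3 + v$
$s = \frac{1}{290} \approx 0.0034483$
$f{\left(L,J \right)} = 157 - L J^{2}$ ($f{\left(L,J \right)} = 7 - \left(J L J - 150\right) = 7 - \left(L J^{2} - 150\right) = 7 - \left(-150 + L J^{2}\right) = 157 - L J^{2}$)
$R = - \frac{28746}{7201}$ ($R = -4 + \frac{1}{\left(3 + 47\right) + \left(157 - \frac{\left(-155\right)^{2}}{290}\right)} = -4 + \frac{1}{50 + \left(157 - \frac{1}{290} \cdot 24025\right)} = -4 + \frac{1}{50 + \left(157 - \frac{4805}{58}\right)} = -4 + \frac{1}{50 + \frac{4301}{58}} = -4 + \frac{1}{\frac{7201}{58}} = -4 + \frac{58}{7201} = - \frac{28746}{7201} \approx -3.9919$)
$\frac{1}{R} = \frac{1}{- \frac{28746}{7201}} = - \frac{7201}{28746}$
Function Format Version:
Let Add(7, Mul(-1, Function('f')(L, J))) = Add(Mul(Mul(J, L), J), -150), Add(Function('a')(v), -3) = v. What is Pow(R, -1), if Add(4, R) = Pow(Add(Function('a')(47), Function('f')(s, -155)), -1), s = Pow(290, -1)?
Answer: Rational(-7201, 28746) ≈ -0.25050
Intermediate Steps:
Function('a')(v) = Add(3, v)
s = Rational(1, 290) ≈ 0.0034483
Function('f')(L, J) = Add(157, Mul(-1, L, Pow(J, 2))) (Function('f')(L, J) = Add(7, Mul(-1, Add(Mul(Mul(J, L), J), -150))) = Add(7, Mul(-1, Add(Mul(L, Pow(J, 2)), -150))) = Add(7, Mul(-1, Add(-150, Mul(L, Pow(J, 2))))) = Add(7, Add(150, Mul(-1, L, Pow(J, 2)))) = Add(157, Mul(-1, L, Pow(J, 2))))
R = Rational(-28746, 7201) (R = Add(-4, Pow(Add(Add(3, 47), Add(157, Mul(-1, Rational(1, 290), Pow(-155, 2)))), -1)) = Add(-4, Pow(Add(50, Add(157, Mul(-1, Rational(1, 290), 24025))), -1)) = Add(-4, Pow(Add(50, Add(157, Rational(-4805, 58))), -1)) = Add(-4, Pow(Add(50, Rational(4301, 58)), -1)) = Add(-4, Pow(Rational(7201, 58), -1)) = Add(-4, Rational(58, 7201)) = Rational(-28746, 7201) ≈ -3.9919)
Pow(R, -1) = Pow(Rational(-28746, 7201), -1) = Rational(-7201, 28746)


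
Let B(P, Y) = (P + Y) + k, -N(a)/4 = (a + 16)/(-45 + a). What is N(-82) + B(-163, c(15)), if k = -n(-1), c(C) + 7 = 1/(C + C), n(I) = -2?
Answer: -647873/3810 ≈ -170.05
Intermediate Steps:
N(a) = -4*(16 + a)/(-45 + a) (N(a) = -4*(a + 16)/(-45 + a) = -4*(16 + a)/(-45 + a))
c(C) = -7 + 1/(2*C) (c(C) = -7 + 1/(C + C) = -7 + 1/(2*C))
k = 2 (k = -1*(-2) = 2)
B(P, Y) = 2 + P + Y (B(P, Y) = (P + Y) + 2 = 2 + P + Y)
N(-82) + B(-163, c(15)) = 4*(-16 - 1*(-82))/(-45 - 82) + (2 - 163 + (-7 + (½)/15)) = 4*(-16 + 82)/(-127) + (2 - 163 + (-7 + (½)*(1/15))) = 4*(-1/127)*66 + (2 - 163 + (-7 + 1/30)) = -264/127 + (2 - 163 - 209/30) = -264/127 - 5039/30 = -647873/3810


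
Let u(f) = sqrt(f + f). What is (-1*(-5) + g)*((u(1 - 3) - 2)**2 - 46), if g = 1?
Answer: -276 - 48*I ≈ -276.0 - 48.0*I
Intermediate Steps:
u(f) = sqrt(2)*sqrt(f) (u(f) = sqrt(2*f) = sqrt(2)*sqrt(f))
(-1*(-5) + g)*((u(1 - 3) - 2)**2 - 46) = (-1*(-5) + 1)*((sqrt(2)*sqrt(1 - 3) - 2)**2 - 46) = (5 + 1)*((sqrt(2)*sqrt(-2) - 2)**2 - 46) = 6*((sqrt(2)*(I*sqrt(2)) - 2)**2 - 46) = 6*((2*I - 2)**2 - 46) = 6*((-2 + 2*I)**2 - 46) = 6*(-46 + (-2 + 2*I)**2) = -276 + 6*(-2 + 2*I)**2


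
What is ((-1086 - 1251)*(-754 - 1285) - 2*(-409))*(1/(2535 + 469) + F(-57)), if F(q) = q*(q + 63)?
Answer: -4896391054687/3004 ≈ -1.6300e+9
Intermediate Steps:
F(q) = q*(63 + q)
((-1086 - 1251)*(-754 - 1285) - 2*(-409))*(1/(2535 + 469) + F(-57)) = ((-1086 - 1251)*(-754 - 1285) - 2*(-409))*(1/(2535 + 469) - 57*(63 - 57)) = (-2337*(-2039) + 818)*(1/3004 - 57*6) = (4765143 + 818)*(1/3004 - 342) = 4765961*(-1027367/3004) = -4896391054687/3004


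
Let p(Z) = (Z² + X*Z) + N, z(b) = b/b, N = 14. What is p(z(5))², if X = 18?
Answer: 1089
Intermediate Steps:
z(b) = 1
p(Z) = 14 + Z² + 18*Z (p(Z) = (Z² + 18*Z) + 14 = 14 + Z² + 18*Z)
p(z(5))² = (14 + 1² + 18*1)² = (14 + 1 + 18)² = 33² = 1089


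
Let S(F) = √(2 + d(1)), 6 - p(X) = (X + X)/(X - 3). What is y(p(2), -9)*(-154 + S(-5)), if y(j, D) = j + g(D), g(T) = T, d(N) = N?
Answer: -154 + √3 ≈ -152.27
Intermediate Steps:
p(X) = 6 - 2*X/(-3 + X) (p(X) = 6 - (X + X)/(X - 3) = 6 - 2*X/(-3 + X))
y(j, D) = D + j (y(j, D) = j + D = D + j)
S(F) = √3 (S(F) = √(2 + 1) = √3)
y(p(2), -9)*(-154 + S(-5)) = (-9 + 2*(-9 + 2*2)/(-3 + 2))*(-154 + √3) = (-9 + 2*(-9 + 4)/(-1))*(-154 + √3) = (-9 + 2*(-1)*(-5))*(-154 + √3) = (-9 + 10)*(-154 + √3) = 1*(-154 + √3) = -154 + √3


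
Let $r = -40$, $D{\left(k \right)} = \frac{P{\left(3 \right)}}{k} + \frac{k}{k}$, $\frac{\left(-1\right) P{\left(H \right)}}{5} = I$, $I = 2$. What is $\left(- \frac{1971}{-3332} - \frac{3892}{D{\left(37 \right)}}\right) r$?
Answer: $\frac{4797681110}{22491} \approx 2.1332 \cdot 10^{5}$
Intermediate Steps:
$P{\left(H \right)} = -10$ ($P{\left(H \right)} = \left(-5\right) 2 = -10$)
$D{\left(k \right)} = 1 - \frac{10}{k}$ ($D{\left(k \right)} = - \frac{10}{k} + \frac{k}{k} = - \frac{10}{k} + 1 = 1 - \frac{10}{k}$)
$\left(- \frac{1971}{-3332} - \frac{3892}{D{\left(37 \right)}}\right) r = \left(- \frac{1971}{-3332} - \frac{3892}{\frac{1}{37} \left(-10 + 37\right)}\right) \left(-40\right) = \left(\left(-1971\right) \left(- \frac{1}{3332}\right) - \frac{3892}{\frac{1}{37} \cdot 27}\right) \left(-40\right) = \left(\frac{1971}{3332} - \frac{3892}{\frac{27}{37}}\right) \left(-40\right) = \left(\frac{1971}{3332} - \frac{144004}{27}\right) \left(-40\right) = \left(- \frac{479768111}{89964}\right) \left(-40\right) = \frac{4797681110}{22491}$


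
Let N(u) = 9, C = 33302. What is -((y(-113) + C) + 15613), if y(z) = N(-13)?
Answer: -48924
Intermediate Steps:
y(z) = 9
-((y(-113) + C) + 15613) = -((9 + 33302) + 15613) = -(33311 + 15613) = -1*48924 = -48924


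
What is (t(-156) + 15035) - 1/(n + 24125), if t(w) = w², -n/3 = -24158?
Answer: 3803199228/96599 ≈ 39371.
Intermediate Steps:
n = 72474 (n = -3*(-24158) = 72474)
(t(-156) + 15035) - 1/(n + 24125) = ((-156)² + 15035) - 1/(72474 + 24125) = (24336 + 15035) - 1/96599 = 39371 - 1*1/96599 = 39371 - 1/96599 = 3803199228/96599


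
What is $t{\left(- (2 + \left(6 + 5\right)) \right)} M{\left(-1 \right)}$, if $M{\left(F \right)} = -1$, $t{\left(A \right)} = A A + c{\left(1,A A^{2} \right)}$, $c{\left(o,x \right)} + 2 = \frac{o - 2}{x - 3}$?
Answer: $- \frac{367401}{2200} \approx -167.0$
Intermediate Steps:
$c{\left(o,x \right)} = -2 + \frac{-2 + o}{-3 + x}$ ($c{\left(o,x \right)} = -2 + \frac{o - 2}{x - 3} = -2 + \frac{-2 + o}{-3 + x}$)
$t{\left(A \right)} = A^{2} + \frac{5 - 2 A^{3}}{-3 + A^{3}}$ ($t{\left(A \right)} = A A + \frac{4 + 1 - 2 A A^{2}}{-3 + A A^{2}} = A^{2} + \frac{4 + 1 - 2 A^{3}}{-3 + A^{3}} = A^{2} + \frac{5 - 2 A^{3}}{-3 + A^{3}}$)
$t{\left(- (2 + \left(6 + 5\right)) \right)} M{\left(-1 \right)} = \frac{5 - 2 \left(- (2 + \left(6 + 5\right))\right)^{3} + \left(- (2 + \left(6 + 5\right))\right)^{2} \left(-3 + \left(- (2 + \left(6 + 5\right))\right)^{3}\right)}{-3 + \left(- (2 + \left(6 + 5\right))\right)^{3}} \left(-1\right) = \frac{5 - 2 \left(- (2 + 11)\right)^{3} + \left(- (2 + 11)\right)^{2} \left(-3 + \left(- (2 + 11)\right)^{3}\right)}{-3 + \left(- (2 + 11)\right)^{3}} \left(-1\right) = \frac{5 - 2 \left(\left(-1\right) 13\right)^{3} + \left(\left(-1\right) 13\right)^{2} \left(-3 + \left(\left(-1\right) 13\right)^{3}\right)}{-3 + \left(\left(-1\right) 13\right)^{3}} \left(-1\right) = \frac{5 - 2 \left(-13\right)^{3} + \left(-13\right)^{2} \left(-3 + \left(-13\right)^{3}\right)}{-3 + \left(-13\right)^{3}} \left(-1\right) = \frac{5 - -4394 + 169 \left(-3 - 2197\right)}{-3 - 2197} \left(-1\right) = \frac{5 + 4394 + 169 \left(-2200\right)}{-2200} \left(-1\right) = - \frac{5 + 4394 - 371800}{2200} \left(-1\right) = \left(- \frac{1}{2200}\right) \left(-367401\right) \left(-1\right) = \frac{367401}{2200} \left(-1\right) = - \frac{367401}{2200}$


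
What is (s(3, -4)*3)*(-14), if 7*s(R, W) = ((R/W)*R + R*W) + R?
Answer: 135/2 ≈ 67.500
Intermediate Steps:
s(R, W) = R/7 + R*W/7 + R²/(7*W) (s(R, W) = (((R/W)*R + R*W) + R)/7 = ((R²/W + R*W) + R)/7 = ((R*W + R²/W) + R)/7 = (R + R*W + R²/W)/7 = R/7 + R*W/7 + R²/(7*W))
(s(3, -4)*3)*(-14) = (((⅐)*3*(3 - 4*(1 - 4))/(-4))*3)*(-14) = (((⅐)*3*(-¼)*(3 - 4*(-3)))*3)*(-14) = (((⅐)*3*(-¼)*(3 + 12))*3)*(-14) = (((⅐)*3*(-¼)*15)*3)*(-14) = -45/28*3*(-14) = -135/28*(-14) = 135/2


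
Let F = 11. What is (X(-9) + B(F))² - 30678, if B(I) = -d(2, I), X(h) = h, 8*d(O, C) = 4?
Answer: -122351/4 ≈ -30588.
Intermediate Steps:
d(O, C) = ½ (d(O, C) = (⅛)*4 = ½)
B(I) = -½ (B(I) = -1*½ = -½)
(X(-9) + B(F))² - 30678 = (-9 - ½)² - 30678 = (-19/2)² - 30678 = 361/4 - 30678 = -122351/4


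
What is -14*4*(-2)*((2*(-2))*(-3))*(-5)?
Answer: -6720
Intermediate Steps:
-14*4*(-2)*((2*(-2))*(-3))*(-5) = -(-112)*-4*(-3)*(-5) = -(-112)*12*(-5) = -(-112)*(-60) = -14*480 = -6720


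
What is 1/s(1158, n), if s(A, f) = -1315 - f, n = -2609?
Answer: 1/1294 ≈ 0.00077280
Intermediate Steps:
1/s(1158, n) = 1/(-1315 - 1*(-2609)) = 1/(-1315 + 2609) = 1/1294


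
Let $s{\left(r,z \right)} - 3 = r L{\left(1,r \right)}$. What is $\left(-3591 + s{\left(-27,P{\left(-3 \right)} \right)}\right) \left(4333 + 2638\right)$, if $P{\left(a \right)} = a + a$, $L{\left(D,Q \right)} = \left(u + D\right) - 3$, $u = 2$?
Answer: $-25011948$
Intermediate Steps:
$L{\left(D,Q \right)} = -1 + D$ ($L{\left(D,Q \right)} = \left(2 + D\right) - 3 = -1 + D$)
$P{\left(a \right)} = 2 a$
$s{\left(r,z \right)} = 3$ ($s{\left(r,z \right)} = 3 + r \left(-1 + 1\right) = 3 + r 0 = 3 + 0 = 3$)
$\left(-3591 + s{\left(-27,P{\left(-3 \right)} \right)}\right) \left(4333 + 2638\right) = \left(-3591 + 3\right) \left(4333 + 2638\right) = \left(-3588\right) 6971 = -25011948$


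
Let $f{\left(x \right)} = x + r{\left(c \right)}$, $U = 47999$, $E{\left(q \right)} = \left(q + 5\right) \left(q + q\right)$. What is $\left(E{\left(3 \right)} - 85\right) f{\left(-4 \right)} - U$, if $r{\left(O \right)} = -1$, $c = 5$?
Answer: $-47814$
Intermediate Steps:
$E{\left(q \right)} = 2 q \left(5 + q\right)$ ($E{\left(q \right)} = \left(5 + q\right) 2 q = 2 q \left(5 + q\right)$)
$f{\left(x \right)} = -1 + x$ ($f{\left(x \right)} = x - 1 = -1 + x$)
$\left(E{\left(3 \right)} - 85\right) f{\left(-4 \right)} - U = \left(2 \cdot 3 \left(5 + 3\right) - 85\right) \left(-1 - 4\right) - 47999 = \left(2 \cdot 3 \cdot 8 - 85\right) \left(-5\right) - 47999 = \left(48 - 85\right) \left(-5\right) - 47999 = \left(-37\right) \left(-5\right) - 47999 = 185 - 47999 = -47814$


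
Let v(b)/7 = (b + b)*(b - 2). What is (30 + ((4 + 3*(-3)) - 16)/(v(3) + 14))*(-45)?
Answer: -10665/8 ≈ -1333.1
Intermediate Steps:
v(b) = 14*b*(-2 + b) (v(b) = 7*((b + b)*(b - 2)) = 7*((2*b)*(-2 + b)) = 7*(2*b*(-2 + b)) = 14*b*(-2 + b))
(30 + ((4 + 3*(-3)) - 16)/(v(3) + 14))*(-45) = (30 + ((4 + 3*(-3)) - 16)/(14*3*(-2 + 3) + 14))*(-45) = (30 + ((4 - 9) - 16)/(14*3*1 + 14))*(-45) = (30 + (-5 - 16)/(42 + 14))*(-45) = (30 - 21/56)*(-45) = (30 - 21*1/56)*(-45) = (30 - 3/8)*(-45) = (237/8)*(-45) = -10665/8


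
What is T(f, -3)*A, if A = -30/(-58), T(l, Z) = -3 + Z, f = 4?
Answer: -90/29 ≈ -3.1034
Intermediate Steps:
A = 15/29 (A = -30*(-1/58) = 15/29 ≈ 0.51724)
T(f, -3)*A = (-3 - 3)*(15/29) = -6*15/29 = -90/29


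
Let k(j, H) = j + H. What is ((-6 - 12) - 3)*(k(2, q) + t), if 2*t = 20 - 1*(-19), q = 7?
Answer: -1197/2 ≈ -598.50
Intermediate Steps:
t = 39/2 (t = (20 - 1*(-19))/2 = (20 + 19)/2 = (½)*39 = 39/2 ≈ 19.500)
k(j, H) = H + j
((-6 - 12) - 3)*(k(2, q) + t) = ((-6 - 12) - 3)*((7 + 2) + 39/2) = (-18 - 3)*(9 + 39/2) = -21*57/2 = -1197/2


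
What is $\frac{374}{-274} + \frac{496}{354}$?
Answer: $\frac{877}{24249} \approx 0.036166$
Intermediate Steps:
$\frac{374}{-274} + \frac{496}{354} = 374 \left(- \frac{1}{274}\right) + 496 \cdot \frac{1}{354} = - \frac{187}{137} + \frac{248}{177} = \frac{877}{24249}$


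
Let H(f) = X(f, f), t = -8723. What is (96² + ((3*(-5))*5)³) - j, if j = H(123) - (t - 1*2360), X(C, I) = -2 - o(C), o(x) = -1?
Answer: -423741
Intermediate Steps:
X(C, I) = -1 (X(C, I) = -2 - 1*(-1) = -2 + 1 = -1)
H(f) = -1
j = 11082 (j = -1 - (-8723 - 1*2360) = -1 - (-8723 - 2360) = -1 - 1*(-11083) = -1 + 11083 = 11082)
(96² + ((3*(-5))*5)³) - j = (96² + ((3*(-5))*5)³) - 1*11082 = (9216 + (-15*5)³) - 11082 = (9216 + (-75)³) - 11082 = (9216 - 421875) - 11082 = -412659 - 11082 = -423741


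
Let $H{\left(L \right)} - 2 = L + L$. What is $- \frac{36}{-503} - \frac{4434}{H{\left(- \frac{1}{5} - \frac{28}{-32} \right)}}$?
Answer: $- \frac{44603628}{33701} \approx -1323.5$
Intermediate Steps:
$H{\left(L \right)} = 2 + 2 L$ ($H{\left(L \right)} = 2 + \left(L + L\right) = 2 + 2 L$)
$- \frac{36}{-503} - \frac{4434}{H{\left(- \frac{1}{5} - \frac{28}{-32} \right)}} = - \frac{36}{-503} - \frac{4434}{2 + 2 \left(- \frac{1}{5} - \frac{28}{-32}\right)} = \left(-36\right) \left(- \frac{1}{503}\right) - \frac{4434}{2 + 2 \left(\left(-1\right) \frac{1}{5} - - \frac{7}{8}\right)} = \frac{36}{503} - \frac{4434}{2 + 2 \left(- \frac{1}{5} + \frac{7}{8}\right)} = \frac{36}{503} - \frac{4434}{2 + 2 \cdot \frac{27}{40}} = \frac{36}{503} - \frac{4434}{2 + \frac{27}{20}} = \frac{36}{503} - \frac{4434}{\frac{67}{20}} = \frac{36}{503} - \frac{88680}{67} = - \frac{44603628}{33701}$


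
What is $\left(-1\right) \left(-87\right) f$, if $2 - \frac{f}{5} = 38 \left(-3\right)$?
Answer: $50460$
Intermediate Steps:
$f = 580$ ($f = 10 - 5 \cdot 38 \left(-3\right) = 10 - -570 = 10 + 570 = 580$)
$\left(-1\right) \left(-87\right) f = \left(-1\right) \left(-87\right) 580 = 87 \cdot 580 = 50460$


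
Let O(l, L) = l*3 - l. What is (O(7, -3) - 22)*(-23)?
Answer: 184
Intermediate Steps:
O(l, L) = 2*l (O(l, L) = 3*l - l = 2*l)
(O(7, -3) - 22)*(-23) = (2*7 - 22)*(-23) = (14 - 22)*(-23) = -8*(-23) = 184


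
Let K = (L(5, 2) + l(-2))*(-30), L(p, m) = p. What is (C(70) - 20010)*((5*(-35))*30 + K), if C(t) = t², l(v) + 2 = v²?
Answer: 82500600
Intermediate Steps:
l(v) = -2 + v²
K = -210 (K = (5 + (-2 + (-2)²))*(-30) = (5 + (-2 + 4))*(-30) = (5 + 2)*(-30) = 7*(-30) = -210)
(C(70) - 20010)*((5*(-35))*30 + K) = (70² - 20010)*((5*(-35))*30 - 210) = (4900 - 20010)*(-175*30 - 210) = -15110*(-5250 - 210) = -15110*(-5460) = 82500600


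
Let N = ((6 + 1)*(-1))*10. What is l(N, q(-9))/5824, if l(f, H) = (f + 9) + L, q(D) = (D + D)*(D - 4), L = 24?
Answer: -37/5824 ≈ -0.0063530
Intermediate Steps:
q(D) = 2*D*(-4 + D) (q(D) = (2*D)*(-4 + D) = 2*D*(-4 + D))
N = -70 (N = (7*(-1))*10 = -7*10 = -70)
l(f, H) = 33 + f (l(f, H) = (f + 9) + 24 = (9 + f) + 24 = 33 + f)
l(N, q(-9))/5824 = (33 - 70)/5824 = -37*1/5824 = -37/5824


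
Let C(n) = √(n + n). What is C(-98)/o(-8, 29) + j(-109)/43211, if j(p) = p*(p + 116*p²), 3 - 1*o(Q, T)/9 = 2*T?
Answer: -150211483/43211 - 14*I/495 ≈ -3476.2 - 0.028283*I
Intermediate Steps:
C(n) = √2*√n (C(n) = √(2*n) = √2*√n)
o(Q, T) = 27 - 18*T
C(-98)/o(-8, 29) + j(-109)/43211 = (√2*√(-98))/(27 - 18*29) + ((-109)²*(1 + 116*(-109)))/43211 = (√2*(7*I*√2))/(27 - 522) + (11881*(1 - 12644))*(1/43211) = (14*I)/(-495) + (11881*(-12643))*(1/43211) = (14*I)*(-1/495) - 150211483*1/43211 = -14*I/495 - 150211483/43211 = -150211483/43211 - 14*I/495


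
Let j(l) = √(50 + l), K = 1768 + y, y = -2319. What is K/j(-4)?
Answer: -551*√46/46 ≈ -81.240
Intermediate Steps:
K = -551 (K = 1768 - 2319 = -551)
K/j(-4) = -551/√(50 - 4) = -551*√46/46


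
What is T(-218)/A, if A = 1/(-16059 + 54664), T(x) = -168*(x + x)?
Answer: 2827739040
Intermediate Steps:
T(x) = -336*x
A = 1/38605 ≈ 2.5903e-5
T(-218)/A = (-336*(-218))/(1/38605) = 73248*38605 = 2827739040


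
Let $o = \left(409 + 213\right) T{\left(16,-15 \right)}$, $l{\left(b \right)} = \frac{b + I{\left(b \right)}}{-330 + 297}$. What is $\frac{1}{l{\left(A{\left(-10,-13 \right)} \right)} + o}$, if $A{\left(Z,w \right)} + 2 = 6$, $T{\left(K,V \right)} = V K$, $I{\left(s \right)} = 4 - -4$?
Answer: $- \frac{11}{1642084} \approx -6.6988 \cdot 10^{-6}$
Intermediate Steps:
$I{\left(s \right)} = 8$ ($I{\left(s \right)} = 4 + 4 = 8$)
$T{\left(K,V \right)} = K V$
$A{\left(Z,w \right)} = 4$ ($A{\left(Z,w \right)} = -2 + 6 = 4$)
$l{\left(b \right)} = - \frac{8}{33} - \frac{b}{33}$ ($l{\left(b \right)} = \frac{b + 8}{-330 + 297} = \frac{8 + b}{-33} = \left(8 + b\right) \left(- \frac{1}{33}\right) = - \frac{8}{33} - \frac{b}{33}$)
$o = -149280$ ($o = \left(409 + 213\right) 16 \left(-15\right) = 622 \left(-240\right) = -149280$)
$\frac{1}{l{\left(A{\left(-10,-13 \right)} \right)} + o} = \frac{1}{\left(- \frac{8}{33} - \frac{4}{33}\right) - 149280} = \frac{1}{- \frac{4}{11} - 149280} = \frac{1}{- \frac{1642084}{11}} = - \frac{11}{1642084}$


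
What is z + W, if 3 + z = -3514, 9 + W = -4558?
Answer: -8084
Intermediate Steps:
W = -4567 (W = -9 - 4558 = -4567)
z = -3517 (z = -3 - 3514 = -3517)
z + W = -3517 - 4567 = -8084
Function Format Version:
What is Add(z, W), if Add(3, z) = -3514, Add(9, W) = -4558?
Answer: -8084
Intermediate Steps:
W = -4567 (W = Add(-9, -4558) = -4567)
z = -3517 (z = Add(-3, -3514) = -3517)
Add(z, W) = Add(-3517, -4567) = -8084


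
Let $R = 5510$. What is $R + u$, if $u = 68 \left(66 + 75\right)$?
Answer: $15098$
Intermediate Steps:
$u = 9588$ ($u = 68 \cdot 141 = 9588$)
$R + u = 5510 + 9588 = 15098$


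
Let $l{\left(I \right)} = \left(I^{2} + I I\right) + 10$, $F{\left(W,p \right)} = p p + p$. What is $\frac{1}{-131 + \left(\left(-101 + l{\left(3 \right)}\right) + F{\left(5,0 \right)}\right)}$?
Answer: $- \frac{1}{204} \approx -0.004902$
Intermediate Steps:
$F{\left(W,p \right)} = p + p^{2}$ ($F{\left(W,p \right)} = p^{2} + p = p + p^{2}$)
$l{\left(I \right)} = 10 + 2 I^{2}$ ($l{\left(I \right)} = \left(I^{2} + I^{2}\right) + 10 = 2 I^{2} + 10 = 10 + 2 I^{2}$)
$\frac{1}{-131 + \left(\left(-101 + l{\left(3 \right)}\right) + F{\left(5,0 \right)}\right)} = \frac{1}{-131 + \left(\left(-101 + \left(10 + 2 \cdot 3^{2}\right)\right) + 0 \left(1 + 0\right)\right)} = \frac{1}{-131 + \left(\left(-101 + \left(10 + 2 \cdot 9\right)\right) + 0 \cdot 1\right)} = \frac{1}{-131 + \left(\left(-101 + \left(10 + 18\right)\right) + 0\right)} = \frac{1}{-131 + \left(\left(-101 + 28\right) + 0\right)} = \frac{1}{-131 + \left(-73 + 0\right)} = \frac{1}{-131 - 73} = \frac{1}{-204} = - \frac{1}{204}$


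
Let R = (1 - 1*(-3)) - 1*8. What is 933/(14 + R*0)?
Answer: 933/14 ≈ 66.643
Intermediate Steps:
R = -4 (R = (1 + 3) - 8 = 4 - 8 = -4)
933/(14 + R*0) = 933/(14 - 4*0) = 933/(14 + 0) = 933/14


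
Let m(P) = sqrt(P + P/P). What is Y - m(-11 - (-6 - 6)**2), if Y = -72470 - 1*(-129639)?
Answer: 57169 - I*sqrt(154) ≈ 57169.0 - 12.41*I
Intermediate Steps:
Y = 57169 (Y = -72470 + 129639 = 57169)
m(P) = sqrt(1 + P) (m(P) = sqrt(P + 1) = sqrt(1 + P))
Y - m(-11 - (-6 - 6)**2) = 57169 - sqrt(1 + (-11 - (-6 - 6)**2)) = 57169 - sqrt(1 + (-11 - 1*(-12)**2)) = 57169 - sqrt(1 + (-11 - 1*144)) = 57169 - sqrt(1 + (-11 - 144)) = 57169 - sqrt(1 - 155) = 57169 - sqrt(-154) = 57169 - I*sqrt(154)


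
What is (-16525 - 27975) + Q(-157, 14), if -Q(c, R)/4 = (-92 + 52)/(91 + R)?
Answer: -934468/21 ≈ -44499.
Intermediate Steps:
Q(c, R) = 160/(91 + R) (Q(c, R) = -4*(-92 + 52)/(91 + R) = -(-160)/(91 + R) = 160/(91 + R))
(-16525 - 27975) + Q(-157, 14) = (-16525 - 27975) + 160/(91 + 14) = -44500 + 160/105 = -44500 + 160*(1/105) = -44500 + 32/21 = -934468/21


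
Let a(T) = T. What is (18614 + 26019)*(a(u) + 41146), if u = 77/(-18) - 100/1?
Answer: 32972673383/18 ≈ 1.8318e+9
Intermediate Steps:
u = -1877/18 (u = 77*(-1/18) - 100*1 = -77/18 - 100 = -1877/18 ≈ -104.28)
(18614 + 26019)*(a(u) + 41146) = (18614 + 26019)*(-1877/18 + 41146) = 44633*(738751/18) = 32972673383/18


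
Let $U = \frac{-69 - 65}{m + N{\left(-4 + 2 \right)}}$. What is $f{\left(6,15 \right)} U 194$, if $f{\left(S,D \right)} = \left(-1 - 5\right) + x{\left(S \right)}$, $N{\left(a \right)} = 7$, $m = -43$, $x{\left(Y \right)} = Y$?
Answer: $0$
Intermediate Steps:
$f{\left(S,D \right)} = -6 + S$ ($f{\left(S,D \right)} = \left(-1 - 5\right) + S = -6 + S$)
$U = \frac{67}{18}$ ($U = \frac{-69 - 65}{-43 + 7} = - \frac{134}{-36} = \left(-134\right) \left(- \frac{1}{36}\right) = \frac{67}{18} \approx 3.7222$)
$f{\left(6,15 \right)} U 194 = \left(-6 + 6\right) \frac{67}{18} \cdot 194 = 0 \cdot \frac{67}{18} \cdot 194 = 0 \cdot 194 = 0$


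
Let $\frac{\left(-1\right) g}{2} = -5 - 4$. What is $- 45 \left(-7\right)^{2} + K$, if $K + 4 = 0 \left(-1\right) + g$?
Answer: $-2191$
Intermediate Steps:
$g = 18$ ($g = - 2 \left(-5 - 4\right) = \left(-2\right) \left(-9\right) = 18$)
$K = 14$ ($K = -4 + \left(0 \left(-1\right) + 18\right) = -4 + \left(0 + 18\right) = -4 + 18 = 14$)
$- 45 \left(-7\right)^{2} + K = - 45 \left(-7\right)^{2} + 14 = \left(-45\right) 49 + 14 = -2205 + 14 = -2191$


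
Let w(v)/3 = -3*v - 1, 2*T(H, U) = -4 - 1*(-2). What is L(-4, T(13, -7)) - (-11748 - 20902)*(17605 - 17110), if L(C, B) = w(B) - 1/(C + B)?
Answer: 80808781/5 ≈ 1.6162e+7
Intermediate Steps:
T(H, U) = -1 (T(H, U) = (-4 - 1*(-2))/2 = (-4 + 2)/2 = (1/2)*(-2) = -1)
w(v) = -3 - 9*v (w(v) = 3*(-3*v - 1) = 3*(-1 - 3*v) = -3 - 9*v)
L(C, B) = -3 - 1/(B + C) - 9*B (L(C, B) = (-3 - 9*B) - 1/(C + B) = (-3 - 9*B) - 1/(B + C) = -3 - 1/(B + C) - 9*B)
L(-4, T(13, -7)) - (-11748 - 20902)*(17605 - 17110) = (-1 - 3*(-1)*(1 + 3*(-1)) - 3*(-4)*(1 + 3*(-1)))/(-1 - 4) - (-11748 - 20902)*(17605 - 17110) = (-1 - 3*(-1)*(1 - 3) - 3*(-4)*(1 - 3))/(-5) - (-32650)*495 = -(-1 - 3*(-1)*(-2) - 3*(-4)*(-2))/5 - 1*(-16161750) = -(-1 - 6 - 24)/5 + 16161750 = -1/5*(-31) + 16161750 = 31/5 + 16161750 = 80808781/5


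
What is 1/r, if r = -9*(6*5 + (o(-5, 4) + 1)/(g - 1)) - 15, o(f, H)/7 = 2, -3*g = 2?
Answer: -1/204 ≈ -0.0049020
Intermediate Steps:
g = -⅔ (g = -⅓*2 = -⅔ ≈ -0.66667)
o(f, H) = 14 (o(f, H) = 7*2 = 14)
r = -204 (r = -9*(6*5 + (14 + 1)/(-⅔ - 1)) - 15 = -9*(30 + 15/(-5/3)) - 15 = -9*(30 + 15*(-⅗)) - 15 = -9*(30 - 9) - 15 = -9*21 - 15 = -189 - 15 = -204)
1/r = 1/(-204) = -1/204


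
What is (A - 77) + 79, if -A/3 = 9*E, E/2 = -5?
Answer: 272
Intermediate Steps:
E = -10 (E = 2*(-5) = -10)
A = 270 (A = -27*(-10) = -3*(-90) = 270)
(A - 77) + 79 = (270 - 77) + 79 = 193 + 79 = 272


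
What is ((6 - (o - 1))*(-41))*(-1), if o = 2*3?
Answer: 41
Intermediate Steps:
o = 6
((6 - (o - 1))*(-41))*(-1) = ((6 - (6 - 1))*(-41))*(-1) = ((6 - 5)*(-41))*(-1) = (1*(-41))*(-1) = -41*(-1) = 41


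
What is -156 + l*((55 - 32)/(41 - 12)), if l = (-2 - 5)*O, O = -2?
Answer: -4202/29 ≈ -144.90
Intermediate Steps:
l = 14 (l = (-2 - 5)*(-2) = -7*(-2) = 14)
-156 + l*((55 - 32)/(41 - 12)) = -156 + 14*((55 - 32)/(41 - 12)) = -156 + 14*(23/29) = -156 + 322/29 = -4202/29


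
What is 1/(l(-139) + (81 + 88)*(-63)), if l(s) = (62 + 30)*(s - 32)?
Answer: -1/26379 ≈ -3.7909e-5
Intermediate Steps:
l(s) = -2944 + 92*s (l(s) = 92*(-32 + s) = -2944 + 92*s)
1/(l(-139) + (81 + 88)*(-63)) = 1/((-2944 + 92*(-139)) + (81 + 88)*(-63)) = 1/((-2944 - 12788) + 169*(-63)) = 1/(-15732 - 10647) = 1/(-26379) = -1/26379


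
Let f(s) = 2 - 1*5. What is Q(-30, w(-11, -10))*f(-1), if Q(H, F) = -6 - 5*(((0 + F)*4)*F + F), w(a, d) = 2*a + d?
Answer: 60978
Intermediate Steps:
w(a, d) = d + 2*a
f(s) = -3 (f(s) = 2 - 5 = -3)
Q(H, F) = -6 - 20*F² - 5*F (Q(H, F) = -6 - 5*((F*4)*F + F) = -6 - 5*((4*F)*F + F) = -6 - 5*(4*F² + F) = -6 - 5*(F + 4*F²) = -6 + (-20*F² - 5*F) = -6 - 20*F² - 5*F)
Q(-30, w(-11, -10))*f(-1) = (-6 - 20*(-10 + 2*(-11))² - 5*(-10 + 2*(-11)))*(-3) = (-6 - 20*(-10 - 22)² - 5*(-10 - 22))*(-3) = (-6 - 20*(-32)² - 5*(-32))*(-3) = (-6 - 20*1024 + 160)*(-3) = (-6 - 20480 + 160)*(-3) = -20326*(-3) = 60978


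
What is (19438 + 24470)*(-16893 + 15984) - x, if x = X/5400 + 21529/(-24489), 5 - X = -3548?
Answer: -195482814498371/4897800 ≈ -3.9912e+7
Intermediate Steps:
X = 3553 (X = 5 - 1*(-3548) = 5 + 3548 = 3553)
x = -1083229/4897800 (x = 3553/5400 + 21529/(-24489) = 3553*(1/5400) + 21529*(-1/24489) = 3553/5400 - 21529/24489 = -1083229/4897800 ≈ -0.22117)
(19438 + 24470)*(-16893 + 15984) - x = (19438 + 24470)*(-16893 + 15984) - 1*(-1083229/4897800) = 43908*(-909) + 1083229/4897800 = -39912372 + 1083229/4897800 = -195482814498371/4897800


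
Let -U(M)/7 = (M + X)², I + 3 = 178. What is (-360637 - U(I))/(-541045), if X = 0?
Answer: 146262/541045 ≈ 0.27033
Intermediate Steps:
I = 175 (I = -3 + 178 = 175)
U(M) = -7*M² (U(M) = -7*(M + 0)² = -7*M²)
(-360637 - U(I))/(-541045) = (-360637 - (-7)*175²)/(-541045) = (-360637 - (-7)*30625)*(-1/541045) = (-360637 - 1*(-214375))*(-1/541045) = (-360637 + 214375)*(-1/541045) = -146262*(-1/541045) = 146262/541045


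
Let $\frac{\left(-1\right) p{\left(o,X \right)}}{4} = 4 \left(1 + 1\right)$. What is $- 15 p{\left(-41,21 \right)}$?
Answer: $480$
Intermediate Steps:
$p{\left(o,X \right)} = -32$ ($p{\left(o,X \right)} = - 4 \cdot 4 \left(1 + 1\right) = - 4 \cdot 4 \cdot 2 = \left(-4\right) 8 = -32$)
$- 15 p{\left(-41,21 \right)} = \left(-15\right) \left(-32\right) = 480$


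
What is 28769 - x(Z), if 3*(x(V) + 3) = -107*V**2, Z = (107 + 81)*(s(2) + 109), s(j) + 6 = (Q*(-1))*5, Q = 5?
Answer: 7669535396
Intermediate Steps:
s(j) = -31 (s(j) = -6 + (5*(-1))*5 = -6 - 5*5 = -6 - 25 = -31)
Z = 14664 (Z = (107 + 81)*(-31 + 109) = 188*78 = 14664)
x(V) = -3 - 107*V**2/3 (x(V) = -3 + (-107*V**2)/3 = -3 - 107*V**2/3)
28769 - x(Z) = 28769 - (-3 - 107/3*14664**2) = 28769 - (-3 - 107/3*215032896) = 28769 - (-3 - 7669506624) = 28769 - 1*(-7669506627) = 28769 + 7669506627 = 7669535396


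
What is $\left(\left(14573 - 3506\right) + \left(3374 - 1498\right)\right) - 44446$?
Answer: $-31503$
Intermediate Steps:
$\left(\left(14573 - 3506\right) + \left(3374 - 1498\right)\right) - 44446 = \left(11067 + 1876\right) - 44446 = 12943 - 44446 = -31503$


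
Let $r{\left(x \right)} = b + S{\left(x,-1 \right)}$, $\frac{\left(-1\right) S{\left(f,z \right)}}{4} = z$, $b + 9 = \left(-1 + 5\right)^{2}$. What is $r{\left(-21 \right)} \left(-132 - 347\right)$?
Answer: $-5269$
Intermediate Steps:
$b = 7$ ($b = -9 + \left(-1 + 5\right)^{2} = -9 + 4^{2} = -9 + 16 = 7$)
$S{\left(f,z \right)} = - 4 z$
$r{\left(x \right)} = 11$ ($r{\left(x \right)} = 7 - -4 = 7 + 4 = 11$)
$r{\left(-21 \right)} \left(-132 - 347\right) = 11 \left(-132 - 347\right) = 11 \left(-479\right) = -5269$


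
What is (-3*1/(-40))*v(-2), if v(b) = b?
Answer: -3/20 ≈ -0.15000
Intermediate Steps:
(-3*1/(-40))*v(-2) = (-3*1/(-40))*(-2) = -3*(-1/40)*(-2) = (3/40)*(-2) = -3/20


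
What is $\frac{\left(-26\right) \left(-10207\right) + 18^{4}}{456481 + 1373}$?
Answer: $\frac{185179}{228927} \approx 0.8089$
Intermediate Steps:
$\frac{\left(-26\right) \left(-10207\right) + 18^{4}}{456481 + 1373} = \frac{265382 + 104976}{457854} = 370358 \cdot \frac{1}{457854} = \frac{185179}{228927}$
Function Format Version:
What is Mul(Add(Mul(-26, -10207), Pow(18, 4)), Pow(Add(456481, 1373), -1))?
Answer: Rational(185179, 228927) ≈ 0.80890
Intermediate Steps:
Mul(Add(Mul(-26, -10207), Pow(18, 4)), Pow(Add(456481, 1373), -1)) = Mul(Add(265382, 104976), Pow(457854, -1)) = Mul(370358, Rational(1, 457854)) = Rational(185179, 228927)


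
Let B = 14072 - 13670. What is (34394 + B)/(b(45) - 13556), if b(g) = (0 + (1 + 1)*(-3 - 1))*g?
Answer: -8699/3479 ≈ -2.5004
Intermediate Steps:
B = 402
b(g) = -8*g (b(g) = (0 + 2*(-4))*g = (0 - 8)*g = -8*g)
(34394 + B)/(b(45) - 13556) = (34394 + 402)/(-8*45 - 13556) = 34796/(-360 - 13556) = 34796/(-13916) = 34796*(-1/13916) = -8699/3479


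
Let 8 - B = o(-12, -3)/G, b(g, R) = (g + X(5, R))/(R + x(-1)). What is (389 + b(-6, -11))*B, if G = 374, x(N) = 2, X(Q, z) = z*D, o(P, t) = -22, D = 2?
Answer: 483473/153 ≈ 3160.0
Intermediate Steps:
X(Q, z) = 2*z (X(Q, z) = z*2 = 2*z)
b(g, R) = (g + 2*R)/(2 + R) (b(g, R) = (g + 2*R)/(R + 2) = (g + 2*R)/(2 + R))
B = 137/17 (B = 8 - (-22)/374 = 8 - 1*(-1/17) = 8 + 1/17 = 137/17 ≈ 8.0588)
(389 + b(-6, -11))*B = (389 + (-6 + 2*(-11))/(2 - 11))*(137/17) = (389 + (-6 - 22)/(-9))*(137/17) = (389 - 1/9*(-28))*(137/17) = (389 + 28/9)*(137/17) = (3529/9)*(137/17) = 483473/153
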